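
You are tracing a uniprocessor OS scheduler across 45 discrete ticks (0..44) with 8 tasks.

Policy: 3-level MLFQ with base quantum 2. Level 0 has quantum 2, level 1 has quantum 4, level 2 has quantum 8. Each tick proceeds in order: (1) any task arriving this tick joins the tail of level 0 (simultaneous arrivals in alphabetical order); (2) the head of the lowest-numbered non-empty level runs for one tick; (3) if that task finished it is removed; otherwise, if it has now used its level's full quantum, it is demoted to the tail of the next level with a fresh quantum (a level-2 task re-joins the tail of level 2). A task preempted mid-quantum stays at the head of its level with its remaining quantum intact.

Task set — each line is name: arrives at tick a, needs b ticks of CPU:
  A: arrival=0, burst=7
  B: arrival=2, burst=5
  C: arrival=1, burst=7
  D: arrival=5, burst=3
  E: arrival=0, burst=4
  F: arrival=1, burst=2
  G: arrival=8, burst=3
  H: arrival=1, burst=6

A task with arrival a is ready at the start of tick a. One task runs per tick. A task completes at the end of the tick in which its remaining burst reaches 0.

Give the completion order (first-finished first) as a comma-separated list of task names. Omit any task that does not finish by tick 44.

t=0: L0/L1/L2 = AE/-/- → run A
t=1: L0/L1/L2 = AECFH/-/- → run A
t=2: L0/L1/L2 = ECFHB/A/- → run E
t=3: L0/L1/L2 = ECFHB/A/- → run E
t=4: L0/L1/L2 = CFHB/AE/- → run C
t=5: L0/L1/L2 = CFHBD/AE/- → run C
t=6: L0/L1/L2 = FHBD/AEC/- → run F
t=7: L0/L1/L2 = FHBD/AEC/- → run F
t=8: L0/L1/L2 = HBDG/AEC/- → run H
t=9: L0/L1/L2 = HBDG/AEC/- → run H
t=10: L0/L1/L2 = BDG/AECH/- → run B
t=11: L0/L1/L2 = BDG/AECH/- → run B
t=12: L0/L1/L2 = DG/AECHB/- → run D
t=13: L0/L1/L2 = DG/AECHB/- → run D
t=14: L0/L1/L2 = G/AECHBD/- → run G
t=15: L0/L1/L2 = G/AECHBD/- → run G
t=16: L0/L1/L2 = -/AECHBDG/- → run A
t=17: L0/L1/L2 = -/AECHBDG/- → run A
t=18: L0/L1/L2 = -/AECHBDG/- → run A
t=19: L0/L1/L2 = -/AECHBDG/- → run A
t=20: L0/L1/L2 = -/ECHBDG/A → run E
t=21: L0/L1/L2 = -/ECHBDG/A → run E
t=22: L0/L1/L2 = -/CHBDG/A → run C
t=23: L0/L1/L2 = -/CHBDG/A → run C
t=24: L0/L1/L2 = -/CHBDG/A → run C
t=25: L0/L1/L2 = -/CHBDG/A → run C
t=26: L0/L1/L2 = -/HBDG/AC → run H
t=27: L0/L1/L2 = -/HBDG/AC → run H
t=28: L0/L1/L2 = -/HBDG/AC → run H
t=29: L0/L1/L2 = -/HBDG/AC → run H
t=30: L0/L1/L2 = -/BDG/AC → run B
t=31: L0/L1/L2 = -/BDG/AC → run B
t=32: L0/L1/L2 = -/BDG/AC → run B
t=33: L0/L1/L2 = -/DG/AC → run D
t=34: L0/L1/L2 = -/G/AC → run G
t=35: L0/L1/L2 = -/-/AC → run A
t=36: L0/L1/L2 = -/-/C → run C
t=37: (idle)
t=38: (idle)
t=39: (idle)
t=40: (idle)
t=41: (idle)
t=42: (idle)
t=43: (idle)
t=44: (idle)

completion order = F, E, H, B, D, G, A, C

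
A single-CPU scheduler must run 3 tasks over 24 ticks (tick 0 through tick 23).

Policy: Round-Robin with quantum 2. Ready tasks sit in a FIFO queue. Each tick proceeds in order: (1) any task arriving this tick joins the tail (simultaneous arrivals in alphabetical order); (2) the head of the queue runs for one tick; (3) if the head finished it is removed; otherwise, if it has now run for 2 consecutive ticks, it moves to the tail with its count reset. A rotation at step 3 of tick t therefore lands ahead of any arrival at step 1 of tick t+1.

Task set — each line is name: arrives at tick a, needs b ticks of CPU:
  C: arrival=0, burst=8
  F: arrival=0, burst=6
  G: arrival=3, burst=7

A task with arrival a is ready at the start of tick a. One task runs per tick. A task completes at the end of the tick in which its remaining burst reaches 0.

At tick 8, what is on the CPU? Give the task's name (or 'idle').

t=0: queue=[C,F] q_used=0 → run C
t=1: queue=[C,F] q_used=1 → run C
t=2: queue=[F,C] q_used=0 → run F
t=3: queue=[F,C,G] q_used=1 → run F
t=4: queue=[C,G,F] q_used=0 → run C
t=5: queue=[C,G,F] q_used=1 → run C
t=6: queue=[G,F,C] q_used=0 → run G
t=7: queue=[G,F,C] q_used=1 → run G
t=8: queue=[F,C,G] q_used=0 → run F
t=9: queue=[F,C,G] q_used=1 → run F
t=10: queue=[C,G,F] q_used=0 → run C
t=11: queue=[C,G,F] q_used=1 → run C
t=12: queue=[G,F,C] q_used=0 → run G
t=13: queue=[G,F,C] q_used=1 → run G
t=14: queue=[F,C,G] q_used=0 → run F
t=15: queue=[F,C,G] q_used=1 → run F
t=16: queue=[C,G] q_used=0 → run C
t=17: queue=[C,G] q_used=1 → run C
t=18: queue=[G] q_used=0 → run G
t=19: queue=[G] q_used=1 → run G
t=20: queue=[G] q_used=0 → run G
t=21: (idle)
t=22: (idle)
t=23: (idle)

running at tick 8 = F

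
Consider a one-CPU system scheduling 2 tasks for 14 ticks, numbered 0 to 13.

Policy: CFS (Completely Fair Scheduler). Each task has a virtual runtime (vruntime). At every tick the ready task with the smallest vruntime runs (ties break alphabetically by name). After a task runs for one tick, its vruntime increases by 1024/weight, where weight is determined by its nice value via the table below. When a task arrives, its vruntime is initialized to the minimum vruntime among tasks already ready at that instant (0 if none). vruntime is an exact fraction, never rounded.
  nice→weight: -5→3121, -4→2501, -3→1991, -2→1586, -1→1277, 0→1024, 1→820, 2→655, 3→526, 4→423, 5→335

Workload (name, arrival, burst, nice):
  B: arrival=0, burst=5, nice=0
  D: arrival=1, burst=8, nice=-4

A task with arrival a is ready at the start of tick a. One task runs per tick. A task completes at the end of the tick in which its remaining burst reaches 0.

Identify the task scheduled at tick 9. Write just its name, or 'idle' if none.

t=0: vr[B=0] → run B
t=1: vr[B=1 D=1] → run B
t=2: vr[B=2 D=1] → run D
t=3: vr[B=2 D=3525/2501] → run D
t=4: vr[B=2 D=4549/2501] → run D
t=5: vr[B=2 D=5573/2501] → run B
t=6: vr[B=3 D=5573/2501] → run D
t=7: vr[B=3 D=6597/2501] → run D
t=8: vr[B=3 D=7621/2501] → run B
t=9: vr[B=4 D=7621/2501] → run D
t=10: vr[B=4 D=8645/2501] → run D
t=11: vr[B=4 D=9669/2501] → run D
t=12: vr[B=4] → run B
t=13: (idle)

running at tick 9 = D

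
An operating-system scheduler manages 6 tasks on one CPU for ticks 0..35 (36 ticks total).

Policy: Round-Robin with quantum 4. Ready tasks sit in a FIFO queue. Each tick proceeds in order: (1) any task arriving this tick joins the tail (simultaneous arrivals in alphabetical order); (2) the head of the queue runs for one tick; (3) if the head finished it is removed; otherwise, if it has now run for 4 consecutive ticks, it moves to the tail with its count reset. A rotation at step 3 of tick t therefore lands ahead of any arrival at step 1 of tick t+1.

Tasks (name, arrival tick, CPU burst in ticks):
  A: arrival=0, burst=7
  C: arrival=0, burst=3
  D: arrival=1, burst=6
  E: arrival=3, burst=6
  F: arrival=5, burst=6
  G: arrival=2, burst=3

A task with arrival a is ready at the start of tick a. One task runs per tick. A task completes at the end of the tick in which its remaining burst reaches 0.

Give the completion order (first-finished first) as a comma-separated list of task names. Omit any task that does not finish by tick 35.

completion order = C, G, A, D, E, F

t=0: queue=[A,C] q_used=0 → run A
t=1: queue=[A,C,D] q_used=1 → run A
t=2: queue=[A,C,D,G] q_used=2 → run A
t=3: queue=[A,C,D,G,E] q_used=3 → run A
t=4: queue=[C,D,G,E,A] q_used=0 → run C
t=5: queue=[C,D,G,E,A,F] q_used=1 → run C
t=6: queue=[C,D,G,E,A,F] q_used=2 → run C
t=7: queue=[D,G,E,A,F] q_used=0 → run D
t=8: queue=[D,G,E,A,F] q_used=1 → run D
t=9: queue=[D,G,E,A,F] q_used=2 → run D
t=10: queue=[D,G,E,A,F] q_used=3 → run D
t=11: queue=[G,E,A,F,D] q_used=0 → run G
t=12: queue=[G,E,A,F,D] q_used=1 → run G
t=13: queue=[G,E,A,F,D] q_used=2 → run G
t=14: queue=[E,A,F,D] q_used=0 → run E
t=15: queue=[E,A,F,D] q_used=1 → run E
t=16: queue=[E,A,F,D] q_used=2 → run E
t=17: queue=[E,A,F,D] q_used=3 → run E
t=18: queue=[A,F,D,E] q_used=0 → run A
t=19: queue=[A,F,D,E] q_used=1 → run A
t=20: queue=[A,F,D,E] q_used=2 → run A
t=21: queue=[F,D,E] q_used=0 → run F
t=22: queue=[F,D,E] q_used=1 → run F
t=23: queue=[F,D,E] q_used=2 → run F
t=24: queue=[F,D,E] q_used=3 → run F
t=25: queue=[D,E,F] q_used=0 → run D
t=26: queue=[D,E,F] q_used=1 → run D
t=27: queue=[E,F] q_used=0 → run E
t=28: queue=[E,F] q_used=1 → run E
t=29: queue=[F] q_used=0 → run F
t=30: queue=[F] q_used=1 → run F
t=31: (idle)
t=32: (idle)
t=33: (idle)
t=34: (idle)
t=35: (idle)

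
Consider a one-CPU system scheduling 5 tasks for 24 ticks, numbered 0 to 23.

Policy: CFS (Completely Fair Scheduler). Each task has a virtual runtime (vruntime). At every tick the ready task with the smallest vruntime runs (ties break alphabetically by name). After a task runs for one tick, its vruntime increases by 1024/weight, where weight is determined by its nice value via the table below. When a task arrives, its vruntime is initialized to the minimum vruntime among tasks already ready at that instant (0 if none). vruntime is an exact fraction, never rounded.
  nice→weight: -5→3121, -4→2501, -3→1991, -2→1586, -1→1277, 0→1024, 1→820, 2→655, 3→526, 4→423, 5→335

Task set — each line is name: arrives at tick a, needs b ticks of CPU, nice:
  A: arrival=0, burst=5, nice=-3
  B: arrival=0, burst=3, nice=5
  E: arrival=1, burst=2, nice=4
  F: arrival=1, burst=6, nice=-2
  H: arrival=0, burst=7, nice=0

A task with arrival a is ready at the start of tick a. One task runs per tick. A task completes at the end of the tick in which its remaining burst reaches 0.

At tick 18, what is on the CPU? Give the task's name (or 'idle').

running at tick 18 = F

t=0: vr[A=0 B=0 H=0] → run A
t=1: vr[A=1024/1991 B=0 E=0 F=0 H=0] → run B
t=2: vr[A=1024/1991 B=1024/335 E=0 F=0 H=0] → run E
t=3: vr[A=1024/1991 B=1024/335 E=1024/423 F=0 H=0] → run F
t=4: vr[A=1024/1991 B=1024/335 E=1024/423 F=512/793 H=0] → run H
t=5: vr[A=1024/1991 B=1024/335 E=1024/423 F=512/793 H=1] → run A
t=6: vr[A=2048/1991 B=1024/335 E=1024/423 F=512/793 H=1] → run F
t=7: vr[A=2048/1991 B=1024/335 E=1024/423 F=1024/793 H=1] → run H
t=8: vr[A=2048/1991 B=1024/335 E=1024/423 F=1024/793 H=2] → run A
t=9: vr[A=3072/1991 B=1024/335 E=1024/423 F=1024/793 H=2] → run F
t=10: vr[A=3072/1991 B=1024/335 E=1024/423 F=1536/793 H=2] → run A
t=11: vr[A=4096/1991 B=1024/335 E=1024/423 F=1536/793 H=2] → run F
t=12: vr[A=4096/1991 B=1024/335 E=1024/423 F=2048/793 H=2] → run H
t=13: vr[A=4096/1991 B=1024/335 E=1024/423 F=2048/793 H=3] → run A
t=14: vr[B=1024/335 E=1024/423 F=2048/793 H=3] → run E
t=15: vr[B=1024/335 F=2048/793 H=3] → run F
t=16: vr[B=1024/335 F=2560/793 H=3] → run H
t=17: vr[B=1024/335 F=2560/793 H=4] → run B
t=18: vr[B=2048/335 F=2560/793 H=4] → run F
t=19: vr[B=2048/335 H=4] → run H
t=20: vr[B=2048/335 H=5] → run H
t=21: vr[B=2048/335 H=6] → run H
t=22: vr[B=2048/335] → run B
t=23: (idle)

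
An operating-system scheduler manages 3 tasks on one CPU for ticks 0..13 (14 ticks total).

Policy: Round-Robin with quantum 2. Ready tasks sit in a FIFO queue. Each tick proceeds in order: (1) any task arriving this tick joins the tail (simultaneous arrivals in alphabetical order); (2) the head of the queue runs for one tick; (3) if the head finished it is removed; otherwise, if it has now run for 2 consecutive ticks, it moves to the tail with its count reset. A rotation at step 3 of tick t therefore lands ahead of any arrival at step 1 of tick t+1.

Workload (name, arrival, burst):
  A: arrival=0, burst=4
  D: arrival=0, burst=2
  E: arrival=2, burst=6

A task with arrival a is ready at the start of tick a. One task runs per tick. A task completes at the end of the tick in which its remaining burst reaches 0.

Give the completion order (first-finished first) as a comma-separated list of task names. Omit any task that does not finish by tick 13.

completion order = D, A, E

t=0: queue=[A,D] q_used=0 → run A
t=1: queue=[A,D] q_used=1 → run A
t=2: queue=[D,A,E] q_used=0 → run D
t=3: queue=[D,A,E] q_used=1 → run D
t=4: queue=[A,E] q_used=0 → run A
t=5: queue=[A,E] q_used=1 → run A
t=6: queue=[E] q_used=0 → run E
t=7: queue=[E] q_used=1 → run E
t=8: queue=[E] q_used=0 → run E
t=9: queue=[E] q_used=1 → run E
t=10: queue=[E] q_used=0 → run E
t=11: queue=[E] q_used=1 → run E
t=12: (idle)
t=13: (idle)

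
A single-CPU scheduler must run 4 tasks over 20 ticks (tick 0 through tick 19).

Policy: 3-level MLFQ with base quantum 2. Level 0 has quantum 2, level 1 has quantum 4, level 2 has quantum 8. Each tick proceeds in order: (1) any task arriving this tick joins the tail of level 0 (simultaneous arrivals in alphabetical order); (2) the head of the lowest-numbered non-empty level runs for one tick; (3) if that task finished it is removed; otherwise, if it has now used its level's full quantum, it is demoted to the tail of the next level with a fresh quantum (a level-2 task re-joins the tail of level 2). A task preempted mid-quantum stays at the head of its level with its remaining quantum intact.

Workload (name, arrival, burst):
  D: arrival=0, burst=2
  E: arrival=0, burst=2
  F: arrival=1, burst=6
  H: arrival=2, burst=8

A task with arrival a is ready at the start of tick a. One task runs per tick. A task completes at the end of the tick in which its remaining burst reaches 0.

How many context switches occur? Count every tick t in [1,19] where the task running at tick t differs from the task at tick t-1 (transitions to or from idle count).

context switches = 6

t=0: L0/L1/L2 = DE/-/- → run D
t=1: L0/L1/L2 = DEF/-/- → run D
t=2: L0/L1/L2 = EFH/-/- → run E
t=3: L0/L1/L2 = EFH/-/- → run E
t=4: L0/L1/L2 = FH/-/- → run F
t=5: L0/L1/L2 = FH/-/- → run F
t=6: L0/L1/L2 = H/F/- → run H
t=7: L0/L1/L2 = H/F/- → run H
t=8: L0/L1/L2 = -/FH/- → run F
t=9: L0/L1/L2 = -/FH/- → run F
t=10: L0/L1/L2 = -/FH/- → run F
t=11: L0/L1/L2 = -/FH/- → run F
t=12: L0/L1/L2 = -/H/- → run H
t=13: L0/L1/L2 = -/H/- → run H
t=14: L0/L1/L2 = -/H/- → run H
t=15: L0/L1/L2 = -/H/- → run H
t=16: L0/L1/L2 = -/-/H → run H
t=17: L0/L1/L2 = -/-/H → run H
t=18: (idle)
t=19: (idle)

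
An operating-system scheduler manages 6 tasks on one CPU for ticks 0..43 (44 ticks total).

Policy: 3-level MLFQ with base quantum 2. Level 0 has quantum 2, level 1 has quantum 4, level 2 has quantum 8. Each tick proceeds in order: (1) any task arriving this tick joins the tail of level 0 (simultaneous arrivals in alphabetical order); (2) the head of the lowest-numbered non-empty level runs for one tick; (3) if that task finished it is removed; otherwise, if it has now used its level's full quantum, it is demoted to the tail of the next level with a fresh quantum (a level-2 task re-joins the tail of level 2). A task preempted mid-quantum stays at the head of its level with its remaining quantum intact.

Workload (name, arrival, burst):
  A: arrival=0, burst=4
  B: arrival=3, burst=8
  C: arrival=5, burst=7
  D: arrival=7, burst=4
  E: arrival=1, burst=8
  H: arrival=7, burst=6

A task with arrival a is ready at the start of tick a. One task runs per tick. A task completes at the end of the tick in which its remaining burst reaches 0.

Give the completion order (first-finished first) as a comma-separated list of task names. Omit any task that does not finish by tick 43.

t=0: L0/L1/L2 = A/-/- → run A
t=1: L0/L1/L2 = AE/-/- → run A
t=2: L0/L1/L2 = E/A/- → run E
t=3: L0/L1/L2 = EB/A/- → run E
t=4: L0/L1/L2 = B/AE/- → run B
t=5: L0/L1/L2 = BC/AE/- → run B
t=6: L0/L1/L2 = C/AEB/- → run C
t=7: L0/L1/L2 = CDH/AEB/- → run C
t=8: L0/L1/L2 = DH/AEBC/- → run D
t=9: L0/L1/L2 = DH/AEBC/- → run D
t=10: L0/L1/L2 = H/AEBCD/- → run H
t=11: L0/L1/L2 = H/AEBCD/- → run H
t=12: L0/L1/L2 = -/AEBCDH/- → run A
t=13: L0/L1/L2 = -/AEBCDH/- → run A
t=14: L0/L1/L2 = -/EBCDH/- → run E
t=15: L0/L1/L2 = -/EBCDH/- → run E
t=16: L0/L1/L2 = -/EBCDH/- → run E
t=17: L0/L1/L2 = -/EBCDH/- → run E
t=18: L0/L1/L2 = -/BCDH/E → run B
t=19: L0/L1/L2 = -/BCDH/E → run B
t=20: L0/L1/L2 = -/BCDH/E → run B
t=21: L0/L1/L2 = -/BCDH/E → run B
t=22: L0/L1/L2 = -/CDH/EB → run C
t=23: L0/L1/L2 = -/CDH/EB → run C
t=24: L0/L1/L2 = -/CDH/EB → run C
t=25: L0/L1/L2 = -/CDH/EB → run C
t=26: L0/L1/L2 = -/DH/EBC → run D
t=27: L0/L1/L2 = -/DH/EBC → run D
t=28: L0/L1/L2 = -/H/EBC → run H
t=29: L0/L1/L2 = -/H/EBC → run H
t=30: L0/L1/L2 = -/H/EBC → run H
t=31: L0/L1/L2 = -/H/EBC → run H
t=32: L0/L1/L2 = -/-/EBC → run E
t=33: L0/L1/L2 = -/-/EBC → run E
t=34: L0/L1/L2 = -/-/BC → run B
t=35: L0/L1/L2 = -/-/BC → run B
t=36: L0/L1/L2 = -/-/C → run C
t=37: (idle)
t=38: (idle)
t=39: (idle)
t=40: (idle)
t=41: (idle)
t=42: (idle)
t=43: (idle)

completion order = A, D, H, E, B, C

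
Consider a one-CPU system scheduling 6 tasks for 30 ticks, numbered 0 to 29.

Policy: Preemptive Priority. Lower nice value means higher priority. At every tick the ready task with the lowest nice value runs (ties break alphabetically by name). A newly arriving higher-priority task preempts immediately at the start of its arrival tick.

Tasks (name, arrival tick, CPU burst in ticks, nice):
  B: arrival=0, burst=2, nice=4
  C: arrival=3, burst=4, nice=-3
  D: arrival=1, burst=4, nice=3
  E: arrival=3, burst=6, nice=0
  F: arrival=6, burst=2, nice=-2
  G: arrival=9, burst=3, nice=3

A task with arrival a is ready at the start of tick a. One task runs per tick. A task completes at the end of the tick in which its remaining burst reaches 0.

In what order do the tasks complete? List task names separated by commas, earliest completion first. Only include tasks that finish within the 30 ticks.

t=0: ready={B} → run B
t=1: ready={B,D} → run D
t=2: ready={B,D} → run D
t=3: ready={B,C,D,E} → run C
t=4: ready={B,C,D,E} → run C
t=5: ready={B,C,D,E} → run C
t=6: ready={B,C,D,E,F} → run C
t=7: ready={B,D,E,F} → run F
t=8: ready={B,D,E,F} → run F
t=9: ready={B,D,E,G} → run E
t=10: ready={B,D,E,G} → run E
t=11: ready={B,D,E,G} → run E
t=12: ready={B,D,E,G} → run E
t=13: ready={B,D,E,G} → run E
t=14: ready={B,D,E,G} → run E
t=15: ready={B,D,G} → run D
t=16: ready={B,D,G} → run D
t=17: ready={B,G} → run G
t=18: ready={B,G} → run G
t=19: ready={B,G} → run G
t=20: ready={B} → run B
t=21: (idle)
t=22: (idle)
t=23: (idle)
t=24: (idle)
t=25: (idle)
t=26: (idle)
t=27: (idle)
t=28: (idle)
t=29: (idle)

completion order = C, F, E, D, G, B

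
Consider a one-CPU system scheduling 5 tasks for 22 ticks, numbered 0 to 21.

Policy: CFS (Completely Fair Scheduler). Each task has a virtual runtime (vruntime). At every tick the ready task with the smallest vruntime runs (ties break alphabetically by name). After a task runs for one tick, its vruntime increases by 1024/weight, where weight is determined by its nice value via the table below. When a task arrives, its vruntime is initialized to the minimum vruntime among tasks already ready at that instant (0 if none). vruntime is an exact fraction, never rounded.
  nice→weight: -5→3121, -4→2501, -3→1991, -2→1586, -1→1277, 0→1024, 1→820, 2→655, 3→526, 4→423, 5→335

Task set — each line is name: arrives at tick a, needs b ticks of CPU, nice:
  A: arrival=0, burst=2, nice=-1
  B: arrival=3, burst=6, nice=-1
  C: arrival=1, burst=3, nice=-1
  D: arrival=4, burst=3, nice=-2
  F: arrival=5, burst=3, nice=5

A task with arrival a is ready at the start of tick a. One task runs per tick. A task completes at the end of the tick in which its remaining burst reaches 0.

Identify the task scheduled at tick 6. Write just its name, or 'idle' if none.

t=0: vr[A=0] → run A
t=1: vr[A=1024/1277 C=1024/1277] → run A
t=2: vr[C=1024/1277] → run C
t=3: vr[B=2048/1277 C=2048/1277] → run B
t=4: vr[B=3072/1277 C=2048/1277 D=2048/1277] → run C
t=5: vr[B=3072/1277 C=3072/1277 D=2048/1277 F=2048/1277] → run D
t=6: vr[B=3072/1277 C=3072/1277 D=2277888/1012661 F=2048/1277] → run F
t=7: vr[B=3072/1277 C=3072/1277 D=2277888/1012661 F=1993728/427795] → run D
t=8: vr[B=3072/1277 C=3072/1277 D=2931712/1012661 F=1993728/427795] → run B
t=9: vr[B=4096/1277 C=3072/1277 D=2931712/1012661 F=1993728/427795] → run C
t=10: vr[B=4096/1277 D=2931712/1012661 F=1993728/427795] → run D
t=11: vr[B=4096/1277 F=1993728/427795] → run B
t=12: vr[B=5120/1277 F=1993728/427795] → run B
t=13: vr[B=6144/1277 F=1993728/427795] → run F
t=14: vr[B=6144/1277 F=3301376/427795] → run B
t=15: vr[B=7168/1277 F=3301376/427795] → run B
t=16: vr[F=3301376/427795] → run F
t=17: (idle)
t=18: (idle)
t=19: (idle)
t=20: (idle)
t=21: (idle)

running at tick 6 = F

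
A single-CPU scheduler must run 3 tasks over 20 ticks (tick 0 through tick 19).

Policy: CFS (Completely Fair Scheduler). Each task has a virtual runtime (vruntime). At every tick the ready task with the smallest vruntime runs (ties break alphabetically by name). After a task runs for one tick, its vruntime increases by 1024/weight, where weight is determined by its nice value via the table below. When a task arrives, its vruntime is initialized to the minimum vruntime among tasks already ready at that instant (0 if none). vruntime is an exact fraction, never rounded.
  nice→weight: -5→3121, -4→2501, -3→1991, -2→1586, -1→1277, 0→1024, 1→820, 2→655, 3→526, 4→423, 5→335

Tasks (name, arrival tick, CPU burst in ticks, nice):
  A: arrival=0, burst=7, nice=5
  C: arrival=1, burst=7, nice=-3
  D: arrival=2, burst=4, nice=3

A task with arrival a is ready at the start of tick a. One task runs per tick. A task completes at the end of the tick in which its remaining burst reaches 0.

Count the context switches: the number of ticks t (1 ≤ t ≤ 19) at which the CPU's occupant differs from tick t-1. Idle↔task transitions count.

t=0: vr[A=0] → run A
t=1: vr[A=1024/335 C=1024/335] → run A
t=2: vr[A=2048/335 C=1024/335 D=1024/335] → run C
t=3: vr[A=2048/335 C=2381824/666985 D=1024/335] → run D
t=4: vr[A=2048/335 C=2381824/666985 D=440832/88105] → run C
t=5: vr[A=2048/335 C=2724864/666985 D=440832/88105] → run C
t=6: vr[A=2048/335 C=3067904/666985 D=440832/88105] → run C
t=7: vr[A=2048/335 C=3410944/666985 D=440832/88105] → run D
t=8: vr[A=2048/335 C=3410944/666985 D=612352/88105] → run C
t=9: vr[A=2048/335 C=3753984/666985 D=612352/88105] → run C
t=10: vr[A=2048/335 C=4097024/666985 D=612352/88105] → run A
t=11: vr[A=3072/335 C=4097024/666985 D=612352/88105] → run C
t=12: vr[A=3072/335 D=612352/88105] → run D
t=13: vr[A=3072/335 D=783872/88105] → run D
t=14: vr[A=3072/335] → run A
t=15: vr[A=4096/335] → run A
t=16: vr[A=1024/67] → run A
t=17: vr[A=6144/335] → run A
t=18: (idle)
t=19: (idle)

context switches = 10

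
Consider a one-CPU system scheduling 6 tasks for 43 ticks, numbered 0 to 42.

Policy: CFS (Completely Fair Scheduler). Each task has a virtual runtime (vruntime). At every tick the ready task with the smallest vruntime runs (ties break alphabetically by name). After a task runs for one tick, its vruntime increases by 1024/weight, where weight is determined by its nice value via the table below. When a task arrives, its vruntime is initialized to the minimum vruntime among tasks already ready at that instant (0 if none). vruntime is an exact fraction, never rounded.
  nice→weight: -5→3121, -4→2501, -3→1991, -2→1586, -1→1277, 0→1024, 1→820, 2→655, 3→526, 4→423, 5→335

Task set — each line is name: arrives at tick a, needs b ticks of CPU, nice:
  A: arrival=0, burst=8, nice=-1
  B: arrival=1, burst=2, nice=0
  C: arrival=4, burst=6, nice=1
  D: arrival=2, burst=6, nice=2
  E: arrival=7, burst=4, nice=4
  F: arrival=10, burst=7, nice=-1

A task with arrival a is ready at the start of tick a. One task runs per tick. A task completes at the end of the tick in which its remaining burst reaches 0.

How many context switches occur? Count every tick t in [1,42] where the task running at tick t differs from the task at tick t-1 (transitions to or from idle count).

context switches = 32

t=0: vr[A=0] → run A
t=1: vr[A=1024/1277 B=1024/1277] → run A
t=2: vr[A=2048/1277 B=1024/1277 D=1024/1277] → run B
t=3: vr[A=2048/1277 B=2301/1277 D=1024/1277] → run D
t=4: vr[A=2048/1277 B=2301/1277 C=2048/1277 D=1978368/836435] → run A
t=5: vr[A=3072/1277 B=2301/1277 C=2048/1277 D=1978368/836435] → run C
t=6: vr[A=3072/1277 B=2301/1277 C=746752/261785 D=1978368/836435] → run B
t=7: vr[A=3072/1277 C=746752/261785 D=1978368/836435 E=1978368/836435] → run D
t=8: vr[A=3072/1277 C=746752/261785 D=3286016/836435 E=1978368/836435] → run E
t=9: vr[A=3072/1277 C=746752/261785 D=3286016/836435 E=1693359104/353812005] → run A
t=10: vr[A=4096/1277 C=746752/261785 D=3286016/836435 E=1693359104/353812005 F=746752/261785] → run C
t=11: vr[A=4096/1277 C=1073664/261785 D=3286016/836435 E=1693359104/353812005 F=746752/261785] → run F
t=12: vr[A=4096/1277 C=1073664/261785 D=3286016/836435 E=1693359104/353812005 F=956672/261785] → run A
t=13: vr[A=5120/1277 C=1073664/261785 D=3286016/836435 E=1693359104/353812005 F=956672/261785] → run F
t=14: vr[A=5120/1277 C=1073664/261785 D=3286016/836435 E=1693359104/353812005 F=1166592/261785] → run D
t=15: vr[A=5120/1277 C=1073664/261785 D=4593664/836435 E=1693359104/353812005 F=1166592/261785] → run A
t=16: vr[A=6144/1277 C=1073664/261785 D=4593664/836435 E=1693359104/353812005 F=1166592/261785] → run C
t=17: vr[A=6144/1277 C=1400576/261785 D=4593664/836435 E=1693359104/353812005 F=1166592/261785] → run F
t=18: vr[A=6144/1277 C=1400576/261785 D=4593664/836435 E=1693359104/353812005 F=1376512/261785] → run E
t=19: vr[A=6144/1277 C=1400576/261785 D=4593664/836435 E=2549868544/353812005 F=1376512/261785] → run A
t=20: vr[A=7168/1277 C=1400576/261785 D=4593664/836435 E=2549868544/353812005 F=1376512/261785] → run F
t=21: vr[A=7168/1277 C=1400576/261785 D=4593664/836435 E=2549868544/353812005 F=1586432/261785] → run C
t=22: vr[A=7168/1277 C=1727488/261785 D=4593664/836435 E=2549868544/353812005 F=1586432/261785] → run D
t=23: vr[A=7168/1277 C=1727488/261785 D=5901312/836435 E=2549868544/353812005 F=1586432/261785] → run A
t=24: vr[C=1727488/261785 D=5901312/836435 E=2549868544/353812005 F=1586432/261785] → run F
t=25: vr[C=1727488/261785 D=5901312/836435 E=2549868544/353812005 F=1796352/261785] → run C
t=26: vr[C=410880/52357 D=5901312/836435 E=2549868544/353812005 F=1796352/261785] → run F
t=27: vr[C=410880/52357 D=5901312/836435 E=2549868544/353812005 F=2006272/261785] → run D
t=28: vr[C=410880/52357 D=1441792/167287 E=2549868544/353812005 F=2006272/261785] → run E
t=29: vr[C=410880/52357 D=1441792/167287 E=1135459328/117937335 F=2006272/261785] → run F
t=30: vr[C=410880/52357 D=1441792/167287 E=1135459328/117937335] → run C
t=31: vr[D=1441792/167287 E=1135459328/117937335] → run D
t=32: vr[E=1135459328/117937335] → run E
t=33: (idle)
t=34: (idle)
t=35: (idle)
t=36: (idle)
t=37: (idle)
t=38: (idle)
t=39: (idle)
t=40: (idle)
t=41: (idle)
t=42: (idle)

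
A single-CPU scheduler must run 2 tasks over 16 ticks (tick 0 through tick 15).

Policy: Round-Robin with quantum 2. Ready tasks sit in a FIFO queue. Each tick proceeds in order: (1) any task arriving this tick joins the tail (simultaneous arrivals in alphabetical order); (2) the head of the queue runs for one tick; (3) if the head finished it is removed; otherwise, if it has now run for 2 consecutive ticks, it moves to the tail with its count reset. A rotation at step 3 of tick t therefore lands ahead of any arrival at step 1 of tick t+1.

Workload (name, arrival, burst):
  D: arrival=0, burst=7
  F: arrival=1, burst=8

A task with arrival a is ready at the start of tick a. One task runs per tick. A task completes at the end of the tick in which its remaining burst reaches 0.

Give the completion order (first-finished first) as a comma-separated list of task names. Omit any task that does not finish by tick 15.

completion order = D, F

t=0: queue=[D] q_used=0 → run D
t=1: queue=[D,F] q_used=1 → run D
t=2: queue=[F,D] q_used=0 → run F
t=3: queue=[F,D] q_used=1 → run F
t=4: queue=[D,F] q_used=0 → run D
t=5: queue=[D,F] q_used=1 → run D
t=6: queue=[F,D] q_used=0 → run F
t=7: queue=[F,D] q_used=1 → run F
t=8: queue=[D,F] q_used=0 → run D
t=9: queue=[D,F] q_used=1 → run D
t=10: queue=[F,D] q_used=0 → run F
t=11: queue=[F,D] q_used=1 → run F
t=12: queue=[D,F] q_used=0 → run D
t=13: queue=[F] q_used=0 → run F
t=14: queue=[F] q_used=1 → run F
t=15: (idle)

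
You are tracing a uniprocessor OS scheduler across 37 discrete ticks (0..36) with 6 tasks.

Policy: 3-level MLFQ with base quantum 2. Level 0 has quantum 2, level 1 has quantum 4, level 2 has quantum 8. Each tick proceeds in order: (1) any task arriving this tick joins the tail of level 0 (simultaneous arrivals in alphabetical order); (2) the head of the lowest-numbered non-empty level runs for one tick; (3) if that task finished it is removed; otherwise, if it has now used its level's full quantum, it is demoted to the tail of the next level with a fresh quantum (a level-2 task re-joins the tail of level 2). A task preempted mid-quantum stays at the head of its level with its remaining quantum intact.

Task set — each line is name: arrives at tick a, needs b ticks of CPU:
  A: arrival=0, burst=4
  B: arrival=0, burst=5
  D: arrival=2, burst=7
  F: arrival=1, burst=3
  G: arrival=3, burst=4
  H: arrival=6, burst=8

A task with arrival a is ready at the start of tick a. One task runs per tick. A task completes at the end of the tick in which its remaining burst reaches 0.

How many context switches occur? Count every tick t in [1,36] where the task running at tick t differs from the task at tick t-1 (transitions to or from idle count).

context switches = 14

t=0: L0/L1/L2 = AB/-/- → run A
t=1: L0/L1/L2 = ABF/-/- → run A
t=2: L0/L1/L2 = BFD/A/- → run B
t=3: L0/L1/L2 = BFDG/A/- → run B
t=4: L0/L1/L2 = FDG/AB/- → run F
t=5: L0/L1/L2 = FDG/AB/- → run F
t=6: L0/L1/L2 = DGH/ABF/- → run D
t=7: L0/L1/L2 = DGH/ABF/- → run D
t=8: L0/L1/L2 = GH/ABFD/- → run G
t=9: L0/L1/L2 = GH/ABFD/- → run G
t=10: L0/L1/L2 = H/ABFDG/- → run H
t=11: L0/L1/L2 = H/ABFDG/- → run H
t=12: L0/L1/L2 = -/ABFDGH/- → run A
t=13: L0/L1/L2 = -/ABFDGH/- → run A
t=14: L0/L1/L2 = -/BFDGH/- → run B
t=15: L0/L1/L2 = -/BFDGH/- → run B
t=16: L0/L1/L2 = -/BFDGH/- → run B
t=17: L0/L1/L2 = -/FDGH/- → run F
t=18: L0/L1/L2 = -/DGH/- → run D
t=19: L0/L1/L2 = -/DGH/- → run D
t=20: L0/L1/L2 = -/DGH/- → run D
t=21: L0/L1/L2 = -/DGH/- → run D
t=22: L0/L1/L2 = -/GH/D → run G
t=23: L0/L1/L2 = -/GH/D → run G
t=24: L0/L1/L2 = -/H/D → run H
t=25: L0/L1/L2 = -/H/D → run H
t=26: L0/L1/L2 = -/H/D → run H
t=27: L0/L1/L2 = -/H/D → run H
t=28: L0/L1/L2 = -/-/DH → run D
t=29: L0/L1/L2 = -/-/H → run H
t=30: L0/L1/L2 = -/-/H → run H
t=31: (idle)
t=32: (idle)
t=33: (idle)
t=34: (idle)
t=35: (idle)
t=36: (idle)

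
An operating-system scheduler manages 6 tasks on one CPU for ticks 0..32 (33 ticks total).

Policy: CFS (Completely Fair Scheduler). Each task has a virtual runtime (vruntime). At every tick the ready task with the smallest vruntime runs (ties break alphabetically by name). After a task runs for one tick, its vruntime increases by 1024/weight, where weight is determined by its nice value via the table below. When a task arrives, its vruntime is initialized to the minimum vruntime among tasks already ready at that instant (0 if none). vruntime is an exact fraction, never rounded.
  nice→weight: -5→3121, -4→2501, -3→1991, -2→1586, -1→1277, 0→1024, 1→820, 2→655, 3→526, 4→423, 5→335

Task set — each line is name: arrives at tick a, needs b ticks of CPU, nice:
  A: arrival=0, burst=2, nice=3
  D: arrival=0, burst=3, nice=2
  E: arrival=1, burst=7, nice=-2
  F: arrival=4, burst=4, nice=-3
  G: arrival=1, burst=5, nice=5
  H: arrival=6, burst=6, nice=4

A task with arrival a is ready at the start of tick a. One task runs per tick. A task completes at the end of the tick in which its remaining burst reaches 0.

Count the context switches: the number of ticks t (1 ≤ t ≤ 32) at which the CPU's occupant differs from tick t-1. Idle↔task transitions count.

t=0: vr[A=0 D=0] → run A
t=1: vr[A=512/263 D=0 E=0 G=0] → run D
t=2: vr[A=512/263 D=1024/655 E=0 G=0] → run E
t=3: vr[A=512/263 D=1024/655 E=512/793 G=0] → run G
t=4: vr[A=512/263 D=1024/655 E=512/793 F=512/793 G=1024/335] → run E
t=5: vr[A=512/263 D=1024/655 E=1024/793 F=512/793 G=1024/335] → run F
t=6: vr[A=512/263 D=1024/655 E=1024/793 F=1831424/1578863 G=1024/335 H=1831424/1578863] → run F
t=7: vr[A=512/263 D=1024/655 E=1024/793 F=2643456/1578863 G=1024/335 H=1831424/1578863] → run H
t=8: vr[A=512/263 D=1024/655 E=1024/793 F=2643456/1578863 G=1024/335 H=2391448064/667859049] → run E
t=9: vr[A=512/263 D=1024/655 E=1536/793 F=2643456/1578863 G=1024/335 H=2391448064/667859049] → run D
t=10: vr[A=512/263 D=2048/655 E=1536/793 F=2643456/1578863 G=1024/335 H=2391448064/667859049] → run F
t=11: vr[A=512/263 D=2048/655 E=1536/793 F=3455488/1578863 G=1024/335 H=2391448064/667859049] → run E
t=12: vr[A=512/263 D=2048/655 E=2048/793 F=3455488/1578863 G=1024/335 H=2391448064/667859049] → run A
t=13: vr[D=2048/655 E=2048/793 F=3455488/1578863 G=1024/335 H=2391448064/667859049] → run F
t=14: vr[D=2048/655 E=2048/793 G=1024/335 H=2391448064/667859049] → run E
t=15: vr[D=2048/655 E=2560/793 G=1024/335 H=2391448064/667859049] → run G
t=16: vr[D=2048/655 E=2560/793 G=2048/335 H=2391448064/667859049] → run D
t=17: vr[E=2560/793 G=2048/335 H=2391448064/667859049] → run E
t=18: vr[E=3072/793 G=2048/335 H=2391448064/667859049] → run H
t=19: vr[E=3072/793 G=2048/335 H=4008203776/667859049] → run E
t=20: vr[G=2048/335 H=4008203776/667859049] → run H
t=21: vr[G=2048/335 H=1874986496/222619683] → run G
t=22: vr[G=3072/335 H=1874986496/222619683] → run H
t=23: vr[G=3072/335 H=7241715200/667859049] → run G
t=24: vr[G=4096/335 H=7241715200/667859049] → run H
t=25: vr[G=4096/335 H=8858470912/667859049] → run G
t=26: vr[H=8858470912/667859049] → run H
t=27: (idle)
t=28: (idle)
t=29: (idle)
t=30: (idle)
t=31: (idle)
t=32: (idle)

context switches = 26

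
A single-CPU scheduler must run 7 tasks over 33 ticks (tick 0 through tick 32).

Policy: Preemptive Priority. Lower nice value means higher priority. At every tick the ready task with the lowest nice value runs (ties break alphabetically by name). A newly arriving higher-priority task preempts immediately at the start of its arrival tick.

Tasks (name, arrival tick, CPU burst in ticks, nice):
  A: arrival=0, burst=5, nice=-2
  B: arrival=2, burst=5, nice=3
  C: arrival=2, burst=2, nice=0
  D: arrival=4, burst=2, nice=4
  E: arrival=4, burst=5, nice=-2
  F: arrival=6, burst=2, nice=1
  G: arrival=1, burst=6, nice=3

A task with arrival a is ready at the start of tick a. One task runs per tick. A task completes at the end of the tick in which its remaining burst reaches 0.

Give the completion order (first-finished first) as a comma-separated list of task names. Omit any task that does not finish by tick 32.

completion order = A, E, C, F, B, G, D

t=0: ready={A} → run A
t=1: ready={A,G} → run A
t=2: ready={A,B,C,G} → run A
t=3: ready={A,B,C,G} → run A
t=4: ready={A,B,C,D,E,G} → run A
t=5: ready={B,C,D,E,G} → run E
t=6: ready={B,C,D,E,F,G} → run E
t=7: ready={B,C,D,E,F,G} → run E
t=8: ready={B,C,D,E,F,G} → run E
t=9: ready={B,C,D,E,F,G} → run E
t=10: ready={B,C,D,F,G} → run C
t=11: ready={B,C,D,F,G} → run C
t=12: ready={B,D,F,G} → run F
t=13: ready={B,D,F,G} → run F
t=14: ready={B,D,G} → run B
t=15: ready={B,D,G} → run B
t=16: ready={B,D,G} → run B
t=17: ready={B,D,G} → run B
t=18: ready={B,D,G} → run B
t=19: ready={D,G} → run G
t=20: ready={D,G} → run G
t=21: ready={D,G} → run G
t=22: ready={D,G} → run G
t=23: ready={D,G} → run G
t=24: ready={D,G} → run G
t=25: ready={D} → run D
t=26: ready={D} → run D
t=27: (idle)
t=28: (idle)
t=29: (idle)
t=30: (idle)
t=31: (idle)
t=32: (idle)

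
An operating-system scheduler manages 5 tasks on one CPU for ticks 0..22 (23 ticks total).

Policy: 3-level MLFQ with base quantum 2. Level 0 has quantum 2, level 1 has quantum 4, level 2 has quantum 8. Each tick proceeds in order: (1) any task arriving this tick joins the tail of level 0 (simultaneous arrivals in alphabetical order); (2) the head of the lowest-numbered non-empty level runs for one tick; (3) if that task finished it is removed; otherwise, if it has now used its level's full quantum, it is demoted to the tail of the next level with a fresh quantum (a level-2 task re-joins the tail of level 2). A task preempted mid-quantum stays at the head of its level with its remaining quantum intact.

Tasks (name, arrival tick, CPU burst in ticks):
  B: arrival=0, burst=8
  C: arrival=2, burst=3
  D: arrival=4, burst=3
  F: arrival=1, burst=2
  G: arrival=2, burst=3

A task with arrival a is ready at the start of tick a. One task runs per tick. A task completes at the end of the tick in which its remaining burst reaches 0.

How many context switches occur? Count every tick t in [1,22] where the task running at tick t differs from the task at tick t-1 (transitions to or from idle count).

context switches = 10

t=0: L0/L1/L2 = B/-/- → run B
t=1: L0/L1/L2 = BF/-/- → run B
t=2: L0/L1/L2 = FCG/B/- → run F
t=3: L0/L1/L2 = FCG/B/- → run F
t=4: L0/L1/L2 = CGD/B/- → run C
t=5: L0/L1/L2 = CGD/B/- → run C
t=6: L0/L1/L2 = GD/BC/- → run G
t=7: L0/L1/L2 = GD/BC/- → run G
t=8: L0/L1/L2 = D/BCG/- → run D
t=9: L0/L1/L2 = D/BCG/- → run D
t=10: L0/L1/L2 = -/BCGD/- → run B
t=11: L0/L1/L2 = -/BCGD/- → run B
t=12: L0/L1/L2 = -/BCGD/- → run B
t=13: L0/L1/L2 = -/BCGD/- → run B
t=14: L0/L1/L2 = -/CGD/B → run C
t=15: L0/L1/L2 = -/GD/B → run G
t=16: L0/L1/L2 = -/D/B → run D
t=17: L0/L1/L2 = -/-/B → run B
t=18: L0/L1/L2 = -/-/B → run B
t=19: (idle)
t=20: (idle)
t=21: (idle)
t=22: (idle)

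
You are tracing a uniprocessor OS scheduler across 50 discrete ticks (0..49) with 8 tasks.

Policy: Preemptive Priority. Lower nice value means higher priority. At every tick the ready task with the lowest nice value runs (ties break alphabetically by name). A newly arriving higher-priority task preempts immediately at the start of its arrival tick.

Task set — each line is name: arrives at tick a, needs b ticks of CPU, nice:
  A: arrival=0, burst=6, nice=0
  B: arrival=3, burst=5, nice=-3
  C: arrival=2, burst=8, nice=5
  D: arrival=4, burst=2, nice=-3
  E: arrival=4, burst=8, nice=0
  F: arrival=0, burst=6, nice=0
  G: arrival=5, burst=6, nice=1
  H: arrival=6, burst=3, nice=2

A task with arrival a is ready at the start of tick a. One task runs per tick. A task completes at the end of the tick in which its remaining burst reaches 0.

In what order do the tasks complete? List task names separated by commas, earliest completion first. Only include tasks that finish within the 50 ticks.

t=0: ready={A,F} → run A
t=1: ready={A,F} → run A
t=2: ready={A,C,F} → run A
t=3: ready={A,B,C,F} → run B
t=4: ready={A,B,C,D,E,F} → run B
t=5: ready={A,B,C,D,E,F,G} → run B
t=6: ready={A,B,C,D,E,F,G,H} → run B
t=7: ready={A,B,C,D,E,F,G,H} → run B
t=8: ready={A,C,D,E,F,G,H} → run D
t=9: ready={A,C,D,E,F,G,H} → run D
t=10: ready={A,C,E,F,G,H} → run A
t=11: ready={A,C,E,F,G,H} → run A
t=12: ready={A,C,E,F,G,H} → run A
t=13: ready={C,E,F,G,H} → run E
t=14: ready={C,E,F,G,H} → run E
t=15: ready={C,E,F,G,H} → run E
t=16: ready={C,E,F,G,H} → run E
t=17: ready={C,E,F,G,H} → run E
t=18: ready={C,E,F,G,H} → run E
t=19: ready={C,E,F,G,H} → run E
t=20: ready={C,E,F,G,H} → run E
t=21: ready={C,F,G,H} → run F
t=22: ready={C,F,G,H} → run F
t=23: ready={C,F,G,H} → run F
t=24: ready={C,F,G,H} → run F
t=25: ready={C,F,G,H} → run F
t=26: ready={C,F,G,H} → run F
t=27: ready={C,G,H} → run G
t=28: ready={C,G,H} → run G
t=29: ready={C,G,H} → run G
t=30: ready={C,G,H} → run G
t=31: ready={C,G,H} → run G
t=32: ready={C,G,H} → run G
t=33: ready={C,H} → run H
t=34: ready={C,H} → run H
t=35: ready={C,H} → run H
t=36: ready={C} → run C
t=37: ready={C} → run C
t=38: ready={C} → run C
t=39: ready={C} → run C
t=40: ready={C} → run C
t=41: ready={C} → run C
t=42: ready={C} → run C
t=43: ready={C} → run C
t=44: (idle)
t=45: (idle)
t=46: (idle)
t=47: (idle)
t=48: (idle)
t=49: (idle)

completion order = B, D, A, E, F, G, H, C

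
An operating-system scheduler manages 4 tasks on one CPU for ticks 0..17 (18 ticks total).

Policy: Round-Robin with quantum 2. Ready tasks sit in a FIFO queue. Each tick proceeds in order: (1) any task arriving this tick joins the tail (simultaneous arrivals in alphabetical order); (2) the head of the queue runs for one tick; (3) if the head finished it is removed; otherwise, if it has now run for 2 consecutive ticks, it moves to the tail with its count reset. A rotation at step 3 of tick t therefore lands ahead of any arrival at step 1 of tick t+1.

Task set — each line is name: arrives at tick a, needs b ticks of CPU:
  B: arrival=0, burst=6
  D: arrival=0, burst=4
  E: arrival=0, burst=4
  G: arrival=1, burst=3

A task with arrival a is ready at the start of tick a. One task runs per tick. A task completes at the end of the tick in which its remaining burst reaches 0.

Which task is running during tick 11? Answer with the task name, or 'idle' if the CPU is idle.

t=0: queue=[B,D,E] q_used=0 → run B
t=1: queue=[B,D,E,G] q_used=1 → run B
t=2: queue=[D,E,G,B] q_used=0 → run D
t=3: queue=[D,E,G,B] q_used=1 → run D
t=4: queue=[E,G,B,D] q_used=0 → run E
t=5: queue=[E,G,B,D] q_used=1 → run E
t=6: queue=[G,B,D,E] q_used=0 → run G
t=7: queue=[G,B,D,E] q_used=1 → run G
t=8: queue=[B,D,E,G] q_used=0 → run B
t=9: queue=[B,D,E,G] q_used=1 → run B
t=10: queue=[D,E,G,B] q_used=0 → run D
t=11: queue=[D,E,G,B] q_used=1 → run D
t=12: queue=[E,G,B] q_used=0 → run E
t=13: queue=[E,G,B] q_used=1 → run E
t=14: queue=[G,B] q_used=0 → run G
t=15: queue=[B] q_used=0 → run B
t=16: queue=[B] q_used=1 → run B
t=17: (idle)

running at tick 11 = D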